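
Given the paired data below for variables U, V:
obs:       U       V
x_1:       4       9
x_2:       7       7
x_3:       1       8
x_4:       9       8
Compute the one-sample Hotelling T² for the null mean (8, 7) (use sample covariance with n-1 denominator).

Step 1 — sample mean vector:
  mean(U) = (4 + 7 + 1 + 9) / 4 = 21/4 = 5.25
  mean(V) = (9 + 7 + 8 + 8) / 4 = 32/4 = 8
  x̄ = (5.25, 8),  deviation x̄ - mu_0 = (5.25, 8) - (8, 7) = (-2.75, 1).

Step 2 — sample covariance matrix, S[i,j] = (1/(n-1)) · Σ_k (x_{k,i} - mean_i) · (x_{k,j} - mean_j), divisor n-1 = 3:
  S[U,U] = ((-1.25)·(-1.25) + (1.75)·(1.75) + (-4.25)·(-4.25) + (3.75)·(3.75)) / 3 = 36.75/3 = 12.25
  S[U,V] = ((-1.25)·(1) + (1.75)·(-1) + (-4.25)·(0) + (3.75)·(0)) / 3 = -3/3 = -1
  S[V,V] = ((1)·(1) + (-1)·(-1) + (0)·(0) + (0)·(0)) / 3 = 2/3 = 0.6667
  S = [[12.25, -1],
 [-1, 0.6667]].

Step 3 — invert S. det(S) = 12.25·0.6667 - (-1)² = 7.1667.
  S^{-1} = (1/det) · [[d, -b], [-b, a]] = [[0.093, 0.1395],
 [0.1395, 1.7093]].

Step 4 — quadratic form (x̄ - mu_0)^T · S^{-1} · (x̄ - mu_0):
  S^{-1} · (x̄ - mu_0) = (-0.1163, 1.3256),
  (x̄ - mu_0)^T · [...] = (-2.75)·(-0.1163) + (1)·(1.3256) = 1.6453.

Step 5 — scale by n: T² = 4 · 1.6453 = 6.5814.

T² ≈ 6.5814


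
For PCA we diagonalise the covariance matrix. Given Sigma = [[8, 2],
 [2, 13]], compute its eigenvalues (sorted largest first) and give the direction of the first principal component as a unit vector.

Step 1 — characteristic polynomial of 2×2 Sigma:
  det(Sigma - λI) = λ² - trace · λ + det = 0.
  trace = 8 + 13 = 21, det = 8·13 - (2)² = 100.
Step 2 — discriminant:
  Δ = trace² - 4·det = 441 - 400 = 41.
Step 3 — eigenvalues:
  λ = (trace ± √Δ)/2 = (21 ± 6.4031)/2,
  λ_1 = 13.7016,  λ_2 = 7.2984.

Step 4 — unit eigenvector for λ_1: solve (Sigma - λ_1 I)v = 0. First row:
  (8 - 13.7016)·v_x + (2)·v_y = 0, i.e. (-5.7016)·v_x + (2)·v_y = 0,
  so v ∝ (b, λ_1 - a) = (2, 5.7016) = u.
  ||u|| = √((2)² + (5.7016)²) = √(36.5078) ≈ 6.0422,
  v_1 = u/||u|| ≈ (0.331, 0.9436) (||v_1|| = 1).

λ_1 = 13.7016,  λ_2 = 7.2984;  v_1 ≈ (0.331, 0.9436)


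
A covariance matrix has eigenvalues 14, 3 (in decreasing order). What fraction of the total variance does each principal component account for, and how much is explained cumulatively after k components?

Step 1 — total variance = trace(Sigma) = Σ λ_i = 14 + 3 = 17.

Step 2 — fraction explained by component i = λ_i / Σ λ:
  PC1: 14/17 = 0.8235
  PC2: 3/17 = 0.1765

Step 3 — cumulative fraction after k components = (λ_1 + ... + λ_k) / Σ λ:
  k = 1: 14/17 = 0.8235
  k = 2: (14 + 3)/17 = 17/17 = 1

Summary (fraction, with percent):

explained: PC1 0.8235 (82.35%), PC2 0.1765 (17.65%);  cumulative: 0.8235, 1


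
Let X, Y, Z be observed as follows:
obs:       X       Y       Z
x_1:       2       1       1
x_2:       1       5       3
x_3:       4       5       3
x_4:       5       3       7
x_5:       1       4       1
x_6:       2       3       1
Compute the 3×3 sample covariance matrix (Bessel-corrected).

Step 1 — column means:
  mean(X) = (2 + 1 + 4 + 5 + 1 + 2) / 6 = 15/6 = 2.5
  mean(Y) = (1 + 5 + 5 + 3 + 4 + 3) / 6 = 21/6 = 3.5
  mean(Z) = (1 + 3 + 3 + 7 + 1 + 1) / 6 = 16/6 = 2.6667

Step 2 — sample covariance S[i,j] = (1/(n-1)) · Σ_k (x_{k,i} - mean_i) · (x_{k,j} - mean_j), with n-1 = 5.
  S[X,X] = ((-0.5)·(-0.5) + (-1.5)·(-1.5) + (1.5)·(1.5) + (2.5)·(2.5) + (-1.5)·(-1.5) + (-0.5)·(-0.5)) / 5 = 13.5/5 = 2.7
  S[X,Y] = ((-0.5)·(-2.5) + (-1.5)·(1.5) + (1.5)·(1.5) + (2.5)·(-0.5) + (-1.5)·(0.5) + (-0.5)·(-0.5)) / 5 = -0.5/5 = -0.1
  S[X,Z] = ((-0.5)·(-1.6667) + (-1.5)·(0.3333) + (1.5)·(0.3333) + (2.5)·(4.3333) + (-1.5)·(-1.6667) + (-0.5)·(-1.6667)) / 5 = 15/5 = 3
  S[Y,Y] = ((-2.5)·(-2.5) + (1.5)·(1.5) + (1.5)·(1.5) + (-0.5)·(-0.5) + (0.5)·(0.5) + (-0.5)·(-0.5)) / 5 = 11.5/5 = 2.3
  S[Y,Z] = ((-2.5)·(-1.6667) + (1.5)·(0.3333) + (1.5)·(0.3333) + (-0.5)·(4.3333) + (0.5)·(-1.6667) + (-0.5)·(-1.6667)) / 5 = 3/5 = 0.6
  S[Z,Z] = ((-1.6667)·(-1.6667) + (0.3333)·(0.3333) + (0.3333)·(0.3333) + (4.3333)·(4.3333) + (-1.6667)·(-1.6667) + (-1.6667)·(-1.6667)) / 5 = 27.3333/5 = 5.4667

S is symmetric (S[j,i] = S[i,j]). Assembling:

S = [[2.7, -0.1, 3],
 [-0.1, 2.3, 0.6],
 [3, 0.6, 5.4667]]


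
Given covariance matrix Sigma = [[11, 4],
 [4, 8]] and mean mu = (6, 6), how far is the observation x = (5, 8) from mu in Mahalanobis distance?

Step 1 — centre the observation: (x - mu) = (-1, 2).

Step 2 — invert Sigma. det(Sigma) = 11·8 - (4)² = 72.
  Sigma^{-1} = (1/det) · [[d, -b], [-b, a]] = [[0.1111, -0.0556],
 [-0.0556, 0.1528]].

Step 3 — form the quadratic (x - mu)^T · Sigma^{-1} · (x - mu):
  Sigma^{-1} · (x - mu) = (-0.2222, 0.3611).
  (x - mu)^T · [Sigma^{-1} · (x - mu)] = (-1)·(-0.2222) + (2)·(0.3611) = 0.9444.

Step 4 — take square root: d = √(0.9444) ≈ 0.9718.

d(x, mu) = √(0.9444) ≈ 0.9718


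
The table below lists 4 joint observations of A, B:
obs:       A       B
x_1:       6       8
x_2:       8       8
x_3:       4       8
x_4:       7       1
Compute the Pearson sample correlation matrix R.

Step 1 — column means:
  mean(A) = (6 + 8 + 4 + 7) / 4 = 25/4 = 6.25
  mean(B) = (8 + 8 + 8 + 1) / 4 = 25/4 = 6.25

Step 2 — sample variances and covariances s[i,j] = (1/(n-1)) · Σ_k (x_{k,i} - mean_i) · (x_{k,j} - mean_j), with n-1 = 3:
  s[A,A] = ((-0.25)·(-0.25) + (1.75)·(1.75) + (-2.25)·(-2.25) + (0.75)·(0.75)) / 3 = 8.75/3 = 2.9167
  s[A,B] = ((-0.25)·(1.75) + (1.75)·(1.75) + (-2.25)·(1.75) + (0.75)·(-5.25)) / 3 = -5.25/3 = -1.75
  s[B,B] = ((1.75)·(1.75) + (1.75)·(1.75) + (1.75)·(1.75) + (-5.25)·(-5.25)) / 3 = 36.75/3 = 12.25
  Sample standard deviations s_i = √(s[i,i]):
  s(A) = √(2.9167) = 1.7078
  s(B) = √(12.25) = 3.5

Step 3 — r_{ij} = s_{ij} / (s_i · s_j):
  r[A,A] = 1 (diagonal).
  r[A,B] = -1.75 / (1.7078 · 3.5) = -1.75 / 5.9774 = -0.2928
  r[B,B] = 1 (diagonal).

R is symmetric with unit diagonal. Assembling:

R = [[1, -0.2928],
 [-0.2928, 1]]


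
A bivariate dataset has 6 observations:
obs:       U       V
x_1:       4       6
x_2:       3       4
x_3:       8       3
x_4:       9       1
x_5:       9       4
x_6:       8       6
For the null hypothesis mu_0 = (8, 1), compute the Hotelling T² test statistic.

Step 1 — sample mean vector:
  mean(U) = (4 + 3 + 8 + 9 + 9 + 8) / 6 = 41/6 = 6.8333
  mean(V) = (6 + 4 + 3 + 1 + 4 + 6) / 6 = 24/6 = 4
  x̄ = (6.8333, 4),  deviation x̄ - mu_0 = (6.8333, 4) - (8, 1) = (-1.1667, 3).

Step 2 — sample covariance matrix, S[i,j] = (1/(n-1)) · Σ_k (x_{k,i} - mean_i) · (x_{k,j} - mean_j), divisor n-1 = 5:
  S[U,U] = ((-2.8333)·(-2.8333) + (-3.8333)·(-3.8333) + (1.1667)·(1.1667) + (2.1667)·(2.1667) + (2.1667)·(2.1667) + (1.1667)·(1.1667)) / 5 = 34.8333/5 = 6.9667
  S[U,V] = ((-2.8333)·(2) + (-3.8333)·(0) + (1.1667)·(-1) + (2.1667)·(-3) + (2.1667)·(0) + (1.1667)·(2)) / 5 = -11/5 = -2.2
  S[V,V] = ((2)·(2) + (0)·(0) + (-1)·(-1) + (-3)·(-3) + (0)·(0) + (2)·(2)) / 5 = 18/5 = 3.6
  S = [[6.9667, -2.2],
 [-2.2, 3.6]].

Step 3 — invert S. det(S) = 6.9667·3.6 - (-2.2)² = 20.24.
  S^{-1} = (1/det) · [[d, -b], [-b, a]] = [[0.1779, 0.1087],
 [0.1087, 0.3442]].

Step 4 — quadratic form (x̄ - mu_0)^T · S^{-1} · (x̄ - mu_0):
  S^{-1} · (x̄ - mu_0) = (0.1186, 0.9058),
  (x̄ - mu_0)^T · [...] = (-1.1667)·(0.1186) + (3)·(0.9058) = 2.5791.

Step 5 — scale by n: T² = 6 · 2.5791 = 15.4743.

T² ≈ 15.4743


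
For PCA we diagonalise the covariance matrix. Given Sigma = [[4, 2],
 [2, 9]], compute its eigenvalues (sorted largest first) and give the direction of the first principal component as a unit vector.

Step 1 — characteristic polynomial of 2×2 Sigma:
  det(Sigma - λI) = λ² - trace · λ + det = 0.
  trace = 4 + 9 = 13, det = 4·9 - (2)² = 32.
Step 2 — discriminant:
  Δ = trace² - 4·det = 169 - 128 = 41.
Step 3 — eigenvalues:
  λ = (trace ± √Δ)/2 = (13 ± 6.4031)/2,
  λ_1 = 9.7016,  λ_2 = 3.2984.

Step 4 — unit eigenvector for λ_1: solve (Sigma - λ_1 I)v = 0. First row:
  (4 - 9.7016)·v_x + (2)·v_y = 0, i.e. (-5.7016)·v_x + (2)·v_y = 0,
  so v ∝ (b, λ_1 - a) = (2, 5.7016) = u.
  ||u|| = √((2)² + (5.7016)²) = √(36.5078) ≈ 6.0422,
  v_1 = u/||u|| ≈ (0.331, 0.9436) (||v_1|| = 1).

λ_1 = 9.7016,  λ_2 = 3.2984;  v_1 ≈ (0.331, 0.9436)


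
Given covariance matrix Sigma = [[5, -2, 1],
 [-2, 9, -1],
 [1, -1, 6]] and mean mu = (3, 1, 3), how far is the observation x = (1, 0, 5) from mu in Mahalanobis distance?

Step 1 — centre the observation: (x - mu) = (-2, -1, 2).

Step 2 — invert Sigma (cofactor / det for 3×3, or solve directly):
  Sigma^{-1} = [[0.2246, 0.0466, -0.0297],
 [0.0466, 0.1229, 0.0127],
 [-0.0297, 0.0127, 0.1737]].

Step 3 — form the quadratic (x - mu)^T · Sigma^{-1} · (x - mu):
  Sigma^{-1} · (x - mu) = (-0.5551, -0.1907, 0.3941).
  (x - mu)^T · [Sigma^{-1} · (x - mu)] = (-2)·(-0.5551) + (-1)·(-0.1907) + (2)·(0.3941) = 2.089.

Step 4 — take square root: d = √(2.089) ≈ 1.4453.

d(x, mu) = √(2.089) ≈ 1.4453


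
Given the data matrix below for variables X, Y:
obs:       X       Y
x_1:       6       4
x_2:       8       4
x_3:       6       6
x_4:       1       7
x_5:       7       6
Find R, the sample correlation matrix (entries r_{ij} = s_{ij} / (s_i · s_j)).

Step 1 — column means:
  mean(X) = (6 + 8 + 6 + 1 + 7) / 5 = 28/5 = 5.6
  mean(Y) = (4 + 4 + 6 + 7 + 6) / 5 = 27/5 = 5.4

Step 2 — sample variances and covariances s[i,j] = (1/(n-1)) · Σ_k (x_{k,i} - mean_i) · (x_{k,j} - mean_j), with n-1 = 4:
  s[X,X] = ((0.4)·(0.4) + (2.4)·(2.4) + (0.4)·(0.4) + (-4.6)·(-4.6) + (1.4)·(1.4)) / 4 = 29.2/4 = 7.3
  s[X,Y] = ((0.4)·(-1.4) + (2.4)·(-1.4) + (0.4)·(0.6) + (-4.6)·(1.6) + (1.4)·(0.6)) / 4 = -10.2/4 = -2.55
  s[Y,Y] = ((-1.4)·(-1.4) + (-1.4)·(-1.4) + (0.6)·(0.6) + (1.6)·(1.6) + (0.6)·(0.6)) / 4 = 7.2/4 = 1.8
  Sample standard deviations s_i = √(s[i,i]):
  s(X) = √(7.3) = 2.7019
  s(Y) = √(1.8) = 1.3416

Step 3 — r_{ij} = s_{ij} / (s_i · s_j):
  r[X,X] = 1 (diagonal).
  r[X,Y] = -2.55 / (2.7019 · 1.3416) = -2.55 / 3.6249 = -0.7035
  r[Y,Y] = 1 (diagonal).

R is symmetric with unit diagonal. Assembling:

R = [[1, -0.7035],
 [-0.7035, 1]]


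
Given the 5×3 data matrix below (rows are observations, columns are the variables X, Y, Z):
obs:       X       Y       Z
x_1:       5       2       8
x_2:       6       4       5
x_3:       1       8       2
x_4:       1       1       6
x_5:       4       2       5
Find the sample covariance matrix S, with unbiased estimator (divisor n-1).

Step 1 — column means:
  mean(X) = (5 + 6 + 1 + 1 + 4) / 5 = 17/5 = 3.4
  mean(Y) = (2 + 4 + 8 + 1 + 2) / 5 = 17/5 = 3.4
  mean(Z) = (8 + 5 + 2 + 6 + 5) / 5 = 26/5 = 5.2

Step 2 — sample covariance S[i,j] = (1/(n-1)) · Σ_k (x_{k,i} - mean_i) · (x_{k,j} - mean_j), with n-1 = 4.
  S[X,X] = ((1.6)·(1.6) + (2.6)·(2.6) + (-2.4)·(-2.4) + (-2.4)·(-2.4) + (0.6)·(0.6)) / 4 = 21.2/4 = 5.3
  S[X,Y] = ((1.6)·(-1.4) + (2.6)·(0.6) + (-2.4)·(4.6) + (-2.4)·(-2.4) + (0.6)·(-1.4)) / 4 = -6.8/4 = -1.7
  S[X,Z] = ((1.6)·(2.8) + (2.6)·(-0.2) + (-2.4)·(-3.2) + (-2.4)·(0.8) + (0.6)·(-0.2)) / 4 = 9.6/4 = 2.4
  S[Y,Y] = ((-1.4)·(-1.4) + (0.6)·(0.6) + (4.6)·(4.6) + (-2.4)·(-2.4) + (-1.4)·(-1.4)) / 4 = 31.2/4 = 7.8
  S[Y,Z] = ((-1.4)·(2.8) + (0.6)·(-0.2) + (4.6)·(-3.2) + (-2.4)·(0.8) + (-1.4)·(-0.2)) / 4 = -20.4/4 = -5.1
  S[Z,Z] = ((2.8)·(2.8) + (-0.2)·(-0.2) + (-3.2)·(-3.2) + (0.8)·(0.8) + (-0.2)·(-0.2)) / 4 = 18.8/4 = 4.7

S is symmetric (S[j,i] = S[i,j]). Assembling:

S = [[5.3, -1.7, 2.4],
 [-1.7, 7.8, -5.1],
 [2.4, -5.1, 4.7]]


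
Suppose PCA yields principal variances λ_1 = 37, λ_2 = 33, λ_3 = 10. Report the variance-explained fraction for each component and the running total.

Step 1 — total variance = trace(Sigma) = Σ λ_i = 37 + 33 + 10 = 80.

Step 2 — fraction explained by component i = λ_i / Σ λ:
  PC1: 37/80 = 0.4625
  PC2: 33/80 = 0.4125
  PC3: 10/80 = 0.125

Step 3 — cumulative fraction after k components = (λ_1 + ... + λ_k) / Σ λ:
  k = 1: 37/80 = 0.4625
  k = 2: (37 + 33)/80 = 70/80 = 0.875
  k = 3: (37 + 33 + 10)/80 = 80/80 = 1

Summary (fraction, with percent):

explained: PC1 0.4625 (46.25%), PC2 0.4125 (41.25%), PC3 0.125 (12.5%);  cumulative: 0.4625, 0.875, 1


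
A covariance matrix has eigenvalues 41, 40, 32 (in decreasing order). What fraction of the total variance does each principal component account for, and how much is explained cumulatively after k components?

Step 1 — total variance = trace(Sigma) = Σ λ_i = 41 + 40 + 32 = 113.

Step 2 — fraction explained by component i = λ_i / Σ λ:
  PC1: 41/113 = 0.3628
  PC2: 40/113 = 0.354
  PC3: 32/113 = 0.2832

Step 3 — cumulative fraction after k components = (λ_1 + ... + λ_k) / Σ λ:
  k = 1: 41/113 = 0.3628
  k = 2: (41 + 40)/113 = 81/113 = 0.7168
  k = 3: (41 + 40 + 32)/113 = 113/113 = 1

Summary (fraction, with percent):

explained: PC1 0.3628 (36.28%), PC2 0.354 (35.4%), PC3 0.2832 (28.32%);  cumulative: 0.3628, 0.7168, 1


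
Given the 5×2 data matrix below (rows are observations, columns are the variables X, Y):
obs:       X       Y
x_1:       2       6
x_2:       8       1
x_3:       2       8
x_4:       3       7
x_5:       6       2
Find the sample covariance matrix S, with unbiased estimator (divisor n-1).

Step 1 — column means:
  mean(X) = (2 + 8 + 2 + 3 + 6) / 5 = 21/5 = 4.2
  mean(Y) = (6 + 1 + 8 + 7 + 2) / 5 = 24/5 = 4.8

Step 2 — sample covariance S[i,j] = (1/(n-1)) · Σ_k (x_{k,i} - mean_i) · (x_{k,j} - mean_j), with n-1 = 4.
  S[X,X] = ((-2.2)·(-2.2) + (3.8)·(3.8) + (-2.2)·(-2.2) + (-1.2)·(-1.2) + (1.8)·(1.8)) / 4 = 28.8/4 = 7.2
  S[X,Y] = ((-2.2)·(1.2) + (3.8)·(-3.8) + (-2.2)·(3.2) + (-1.2)·(2.2) + (1.8)·(-2.8)) / 4 = -31.8/4 = -7.95
  S[Y,Y] = ((1.2)·(1.2) + (-3.8)·(-3.8) + (3.2)·(3.2) + (2.2)·(2.2) + (-2.8)·(-2.8)) / 4 = 38.8/4 = 9.7

S is symmetric (S[j,i] = S[i,j]). Assembling:

S = [[7.2, -7.95],
 [-7.95, 9.7]]


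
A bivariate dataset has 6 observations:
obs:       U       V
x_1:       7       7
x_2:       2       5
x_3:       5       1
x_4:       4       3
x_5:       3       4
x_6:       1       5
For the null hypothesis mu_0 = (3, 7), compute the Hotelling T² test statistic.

Step 1 — sample mean vector:
  mean(U) = (7 + 2 + 5 + 4 + 3 + 1) / 6 = 22/6 = 3.6667
  mean(V) = (7 + 5 + 1 + 3 + 4 + 5) / 6 = 25/6 = 4.1667
  x̄ = (3.6667, 4.1667),  deviation x̄ - mu_0 = (3.6667, 4.1667) - (3, 7) = (0.6667, -2.8333).

Step 2 — sample covariance matrix, S[i,j] = (1/(n-1)) · Σ_k (x_{k,i} - mean_i) · (x_{k,j} - mean_j), divisor n-1 = 5:
  S[U,U] = ((3.3333)·(3.3333) + (-1.6667)·(-1.6667) + (1.3333)·(1.3333) + (0.3333)·(0.3333) + (-0.6667)·(-0.6667) + (-2.6667)·(-2.6667)) / 5 = 23.3333/5 = 4.6667
  S[U,V] = ((3.3333)·(2.8333) + (-1.6667)·(0.8333) + (1.3333)·(-3.1667) + (0.3333)·(-1.1667) + (-0.6667)·(-0.1667) + (-2.6667)·(0.8333)) / 5 = 1.3333/5 = 0.2667
  S[V,V] = ((2.8333)·(2.8333) + (0.8333)·(0.8333) + (-3.1667)·(-3.1667) + (-1.1667)·(-1.1667) + (-0.1667)·(-0.1667) + (0.8333)·(0.8333)) / 5 = 20.8333/5 = 4.1667
  S = [[4.6667, 0.2667],
 [0.2667, 4.1667]].

Step 3 — invert S. det(S) = 4.6667·4.1667 - (0.2667)² = 19.3733.
  S^{-1} = (1/det) · [[d, -b], [-b, a]] = [[0.2151, -0.0138],
 [-0.0138, 0.2409]].

Step 4 — quadratic form (x̄ - mu_0)^T · S^{-1} · (x̄ - mu_0):
  S^{-1} · (x̄ - mu_0) = (0.1824, -0.6917),
  (x̄ - mu_0)^T · [...] = (0.6667)·(0.1824) + (-2.8333)·(-0.6917) = 2.0813.

Step 5 — scale by n: T² = 6 · 2.0813 = 12.488.

T² ≈ 12.488


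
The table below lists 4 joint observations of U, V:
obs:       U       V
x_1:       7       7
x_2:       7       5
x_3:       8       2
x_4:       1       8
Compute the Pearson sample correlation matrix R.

Step 1 — column means:
  mean(U) = (7 + 7 + 8 + 1) / 4 = 23/4 = 5.75
  mean(V) = (7 + 5 + 2 + 8) / 4 = 22/4 = 5.5

Step 2 — sample variances and covariances s[i,j] = (1/(n-1)) · Σ_k (x_{k,i} - mean_i) · (x_{k,j} - mean_j), with n-1 = 3:
  s[U,U] = ((1.25)·(1.25) + (1.25)·(1.25) + (2.25)·(2.25) + (-4.75)·(-4.75)) / 3 = 30.75/3 = 10.25
  s[U,V] = ((1.25)·(1.5) + (1.25)·(-0.5) + (2.25)·(-3.5) + (-4.75)·(2.5)) / 3 = -18.5/3 = -6.1667
  s[V,V] = ((1.5)·(1.5) + (-0.5)·(-0.5) + (-3.5)·(-3.5) + (2.5)·(2.5)) / 3 = 21/3 = 7
  Sample standard deviations s_i = √(s[i,i]):
  s(U) = √(10.25) = 3.2016
  s(V) = √(7) = 2.6458

Step 3 — r_{ij} = s_{ij} / (s_i · s_j):
  r[U,U] = 1 (diagonal).
  r[U,V] = -6.1667 / (3.2016 · 2.6458) = -6.1667 / 8.4705 = -0.728
  r[V,V] = 1 (diagonal).

R is symmetric with unit diagonal. Assembling:

R = [[1, -0.728],
 [-0.728, 1]]


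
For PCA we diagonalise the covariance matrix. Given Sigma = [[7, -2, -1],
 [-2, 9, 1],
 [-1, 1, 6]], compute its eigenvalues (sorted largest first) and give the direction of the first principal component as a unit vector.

Step 1 — characteristic polynomial p(λ) = det(λI - Sigma) = λ³ - tr·λ² + c_1·λ - det, where tr = trace, c_1 = sum of the principal 2×2 minors, det = det(Sigma):
  tr = 7 + 9 + 6 = 22,
  c_1 = (7·9 - (-2)²) + (7·6 - (-1)²) + (9·6 - (1)²) = 59 + 41 + 53 = 153,
  det = 7·(9·6 - (1)²) - (-2)·((-2)·6 - (1)·(-1)) + (-1)·((-2)·(1) - 9·(-1)) = 7·(53) - (-2)·(-11) + (-1)·(7) = 342.
  So p(λ) = λ³ - 22λ² + 153λ - 342.
Step 2 — look for an integer root (rational root theorem: any rational root is an integer divisor of 342). Testing λ = 6:
  p(6) = 216 - 792 + 918 - 342 = 0  ✓
  Dividing out (λ - 6): p(λ) = (λ - 6)(λ² - 16λ + 57).
Step 3 — remaining eigenvalues from the quadratic λ² - 16λ + 57 = 0:
  Δ = 16² - 4·57 = 256 - 228 = 28,  λ = (16 ± √28)/2 = (16 ± 5.2915)/2 ≈ 10.6458 or 5.3542.
  Sorted: λ_1 = 10.6458,  λ_2 = 6,  λ_3 = 5.3542  (check: sum = 22 = tr ✓).

Step 4 — unit eigenvector for λ_1 ≈ 10.6458: v spans the null space of (Sigma - λ_1 I), whose rows are
  r_1 = (-3.6458, -2, -1),  r_2 = (-2, -1.6458, 1),  r_3 = (-1, 1, -4.6458).
  v is orthogonal to every row, so take v ∝ r_1 × r_2 = ((-2)·(1) - (-1)·(-1.6458), (-1)·(-2) - (-3.6458)·(1), (-3.6458)·(-1.6458) - (-2)·(-2)) ≈ (-3.6458, 5.6458, 2).
  Rescale (multiply by -1 so the first nonzero entry is positive): u = (3.6458, -5.6458, -2).
  ||u|| = √((3.6458)² + (-5.6458)² + (-2)²) = √(49.166) ≈ 7.0118,  v_1 = u/||u|| ≈ (0.5199, -0.8052, -0.2852) (||v_1|| = 1).

λ_1 = 10.6458,  λ_2 = 6,  λ_3 = 5.3542;  v_1 ≈ (0.5199, -0.8052, -0.2852)


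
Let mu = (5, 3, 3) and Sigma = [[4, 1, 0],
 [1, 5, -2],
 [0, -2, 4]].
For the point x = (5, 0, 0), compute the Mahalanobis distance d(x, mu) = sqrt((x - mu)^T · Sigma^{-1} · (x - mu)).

Step 1 — centre the observation: (x - mu) = (0, -3, -3).

Step 2 — invert Sigma (cofactor / det for 3×3, or solve directly):
  Sigma^{-1} = [[0.2667, -0.0667, -0.0333],
 [-0.0667, 0.2667, 0.1333],
 [-0.0333, 0.1333, 0.3167]].

Step 3 — form the quadratic (x - mu)^T · Sigma^{-1} · (x - mu):
  Sigma^{-1} · (x - mu) = (0.3, -1.2, -1.35).
  (x - mu)^T · [Sigma^{-1} · (x - mu)] = (0)·(0.3) + (-3)·(-1.2) + (-3)·(-1.35) = 7.65.

Step 4 — take square root: d = √(7.65) ≈ 2.7659.

d(x, mu) = √(7.65) ≈ 2.7659


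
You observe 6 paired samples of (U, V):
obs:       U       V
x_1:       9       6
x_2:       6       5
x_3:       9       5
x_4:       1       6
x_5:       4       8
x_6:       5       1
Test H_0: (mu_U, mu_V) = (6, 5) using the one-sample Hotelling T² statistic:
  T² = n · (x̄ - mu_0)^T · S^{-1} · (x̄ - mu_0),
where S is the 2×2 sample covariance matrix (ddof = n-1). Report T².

Step 1 — sample mean vector:
  mean(U) = (9 + 6 + 9 + 1 + 4 + 5) / 6 = 34/6 = 5.6667
  mean(V) = (6 + 5 + 5 + 6 + 8 + 1) / 6 = 31/6 = 5.1667
  x̄ = (5.6667, 5.1667),  deviation x̄ - mu_0 = (5.6667, 5.1667) - (6, 5) = (-0.3333, 0.1667).

Step 2 — sample covariance matrix, S[i,j] = (1/(n-1)) · Σ_k (x_{k,i} - mean_i) · (x_{k,j} - mean_j), divisor n-1 = 5:
  S[U,U] = ((3.3333)·(3.3333) + (0.3333)·(0.3333) + (3.3333)·(3.3333) + (-4.6667)·(-4.6667) + (-1.6667)·(-1.6667) + (-0.6667)·(-0.6667)) / 5 = 47.3333/5 = 9.4667
  S[U,V] = ((3.3333)·(0.8333) + (0.3333)·(-0.1667) + (3.3333)·(-0.1667) + (-4.6667)·(0.8333) + (-1.6667)·(2.8333) + (-0.6667)·(-4.1667)) / 5 = -3.6667/5 = -0.7333
  S[V,V] = ((0.8333)·(0.8333) + (-0.1667)·(-0.1667) + (-0.1667)·(-0.1667) + (0.8333)·(0.8333) + (2.8333)·(2.8333) + (-4.1667)·(-4.1667)) / 5 = 26.8333/5 = 5.3667
  S = [[9.4667, -0.7333],
 [-0.7333, 5.3667]].

Step 3 — invert S. det(S) = 9.4667·5.3667 - (-0.7333)² = 50.2667.
  S^{-1} = (1/det) · [[d, -b], [-b, a]] = [[0.1068, 0.0146],
 [0.0146, 0.1883]].

Step 4 — quadratic form (x̄ - mu_0)^T · S^{-1} · (x̄ - mu_0):
  S^{-1} · (x̄ - mu_0) = (-0.0332, 0.0265),
  (x̄ - mu_0)^T · [...] = (-0.3333)·(-0.0332) + (0.1667)·(0.0265) = 0.0155.

Step 5 — scale by n: T² = 6 · 0.0155 = 0.0928.

T² ≈ 0.0928


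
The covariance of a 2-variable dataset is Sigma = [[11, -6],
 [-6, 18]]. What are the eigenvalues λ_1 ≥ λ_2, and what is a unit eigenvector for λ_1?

Step 1 — characteristic polynomial of 2×2 Sigma:
  det(Sigma - λI) = λ² - trace · λ + det = 0.
  trace = 11 + 18 = 29, det = 11·18 - (-6)² = 162.
Step 2 — discriminant:
  Δ = trace² - 4·det = 841 - 648 = 193.
Step 3 — eigenvalues:
  λ = (trace ± √Δ)/2 = (29 ± 13.8924)/2,
  λ_1 = 21.4462,  λ_2 = 7.5538.

Step 4 — unit eigenvector for λ_1: solve (Sigma - λ_1 I)v = 0. First row:
  (11 - 21.4462)·v_x + (-6)·v_y = 0, i.e. (-10.4462)·v_x + (-6)·v_y = 0,
  so v ∝ (b, λ_1 - a) = (-6, 10.4462); multiply by -1 so the first entry is positive: u = (6, -10.4462).
  ||u|| = √((6)² + (-10.4462)²) = √(145.1236) ≈ 12.0467,
  v_1 = u/||u|| ≈ (0.4981, -0.8671) (||v_1|| = 1).

λ_1 = 21.4462,  λ_2 = 7.5538;  v_1 ≈ (0.4981, -0.8671)


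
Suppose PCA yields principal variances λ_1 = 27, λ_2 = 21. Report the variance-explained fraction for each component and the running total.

Step 1 — total variance = trace(Sigma) = Σ λ_i = 27 + 21 = 48.

Step 2 — fraction explained by component i = λ_i / Σ λ:
  PC1: 27/48 = 0.5625
  PC2: 21/48 = 0.4375

Step 3 — cumulative fraction after k components = (λ_1 + ... + λ_k) / Σ λ:
  k = 1: 27/48 = 0.5625
  k = 2: (27 + 21)/48 = 48/48 = 1

Summary (fraction, with percent):

explained: PC1 0.5625 (56.25%), PC2 0.4375 (43.75%);  cumulative: 0.5625, 1


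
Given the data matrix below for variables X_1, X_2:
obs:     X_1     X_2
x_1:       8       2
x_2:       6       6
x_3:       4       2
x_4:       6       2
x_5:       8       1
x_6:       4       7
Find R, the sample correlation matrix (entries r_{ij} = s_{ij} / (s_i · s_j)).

Step 1 — column means:
  mean(X_1) = (8 + 6 + 4 + 6 + 8 + 4) / 6 = 36/6 = 6
  mean(X_2) = (2 + 6 + 2 + 2 + 1 + 7) / 6 = 20/6 = 3.3333

Step 2 — sample variances and covariances s[i,j] = (1/(n-1)) · Σ_k (x_{k,i} - mean_i) · (x_{k,j} - mean_j), with n-1 = 5:
  s[X_1,X_1] = ((2)·(2) + (0)·(0) + (-2)·(-2) + (0)·(0) + (2)·(2) + (-2)·(-2)) / 5 = 16/5 = 3.2
  s[X_1,X_2] = ((2)·(-1.3333) + (0)·(2.6667) + (-2)·(-1.3333) + (0)·(-1.3333) + (2)·(-2.3333) + (-2)·(3.6667)) / 5 = -12/5 = -2.4
  s[X_2,X_2] = ((-1.3333)·(-1.3333) + (2.6667)·(2.6667) + (-1.3333)·(-1.3333) + (-1.3333)·(-1.3333) + (-2.3333)·(-2.3333) + (3.6667)·(3.6667)) / 5 = 31.3333/5 = 6.2667
  Sample standard deviations s_i = √(s[i,i]):
  s(X_1) = √(3.2) = 1.7889
  s(X_2) = √(6.2667) = 2.5033

Step 3 — r_{ij} = s_{ij} / (s_i · s_j):
  r[X_1,X_1] = 1 (diagonal).
  r[X_1,X_2] = -2.4 / (1.7889 · 2.5033) = -2.4 / 4.4781 = -0.5359
  r[X_2,X_2] = 1 (diagonal).

R is symmetric with unit diagonal. Assembling:

R = [[1, -0.5359],
 [-0.5359, 1]]


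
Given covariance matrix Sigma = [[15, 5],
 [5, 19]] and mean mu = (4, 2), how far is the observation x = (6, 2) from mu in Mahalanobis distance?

Step 1 — centre the observation: (x - mu) = (2, 0).

Step 2 — invert Sigma. det(Sigma) = 15·19 - (5)² = 260.
  Sigma^{-1} = (1/det) · [[d, -b], [-b, a]] = [[0.0731, -0.0192],
 [-0.0192, 0.0577]].

Step 3 — form the quadratic (x - mu)^T · Sigma^{-1} · (x - mu):
  Sigma^{-1} · (x - mu) = (0.1462, -0.0385).
  (x - mu)^T · [Sigma^{-1} · (x - mu)] = (2)·(0.1462) + (0)·(-0.0385) = 0.2923.

Step 4 — take square root: d = √(0.2923) ≈ 0.5407.

d(x, mu) = √(0.2923) ≈ 0.5407


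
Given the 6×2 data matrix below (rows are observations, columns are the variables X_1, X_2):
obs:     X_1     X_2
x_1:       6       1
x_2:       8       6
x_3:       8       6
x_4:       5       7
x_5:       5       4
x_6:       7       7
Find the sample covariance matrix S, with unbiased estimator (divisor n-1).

Step 1 — column means:
  mean(X_1) = (6 + 8 + 8 + 5 + 5 + 7) / 6 = 39/6 = 6.5
  mean(X_2) = (1 + 6 + 6 + 7 + 4 + 7) / 6 = 31/6 = 5.1667

Step 2 — sample covariance S[i,j] = (1/(n-1)) · Σ_k (x_{k,i} - mean_i) · (x_{k,j} - mean_j), with n-1 = 5.
  S[X_1,X_1] = ((-0.5)·(-0.5) + (1.5)·(1.5) + (1.5)·(1.5) + (-1.5)·(-1.5) + (-1.5)·(-1.5) + (0.5)·(0.5)) / 5 = 9.5/5 = 1.9
  S[X_1,X_2] = ((-0.5)·(-4.1667) + (1.5)·(0.8333) + (1.5)·(0.8333) + (-1.5)·(1.8333) + (-1.5)·(-1.1667) + (0.5)·(1.8333)) / 5 = 4.5/5 = 0.9
  S[X_2,X_2] = ((-4.1667)·(-4.1667) + (0.8333)·(0.8333) + (0.8333)·(0.8333) + (1.8333)·(1.8333) + (-1.1667)·(-1.1667) + (1.8333)·(1.8333)) / 5 = 26.8333/5 = 5.3667

S is symmetric (S[j,i] = S[i,j]). Assembling:

S = [[1.9, 0.9],
 [0.9, 5.3667]]


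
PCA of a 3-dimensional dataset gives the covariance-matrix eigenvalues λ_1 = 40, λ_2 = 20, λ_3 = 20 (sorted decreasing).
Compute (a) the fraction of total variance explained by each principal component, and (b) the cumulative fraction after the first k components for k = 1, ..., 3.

Step 1 — total variance = trace(Sigma) = Σ λ_i = 40 + 20 + 20 = 80.

Step 2 — fraction explained by component i = λ_i / Σ λ:
  PC1: 40/80 = 0.5
  PC2: 20/80 = 0.25
  PC3: 20/80 = 0.25

Step 3 — cumulative fraction after k components = (λ_1 + ... + λ_k) / Σ λ:
  k = 1: 40/80 = 0.5
  k = 2: (40 + 20)/80 = 60/80 = 0.75
  k = 3: (40 + 20 + 20)/80 = 80/80 = 1

Summary (fraction, with percent):

explained: PC1 0.5 (50%), PC2 0.25 (25%), PC3 0.25 (25%);  cumulative: 0.5, 0.75, 1


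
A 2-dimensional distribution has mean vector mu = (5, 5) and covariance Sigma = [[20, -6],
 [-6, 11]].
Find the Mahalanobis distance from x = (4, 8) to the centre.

Step 1 — centre the observation: (x - mu) = (-1, 3).

Step 2 — invert Sigma. det(Sigma) = 20·11 - (-6)² = 184.
  Sigma^{-1} = (1/det) · [[d, -b], [-b, a]] = [[0.0598, 0.0326],
 [0.0326, 0.1087]].

Step 3 — form the quadratic (x - mu)^T · Sigma^{-1} · (x - mu):
  Sigma^{-1} · (x - mu) = (0.038, 0.2935).
  (x - mu)^T · [Sigma^{-1} · (x - mu)] = (-1)·(0.038) + (3)·(0.2935) = 0.8424.

Step 4 — take square root: d = √(0.8424) ≈ 0.9178.

d(x, mu) = √(0.8424) ≈ 0.9178


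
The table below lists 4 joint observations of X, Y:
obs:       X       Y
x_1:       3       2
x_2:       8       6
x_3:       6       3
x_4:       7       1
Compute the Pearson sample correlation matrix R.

Step 1 — column means:
  mean(X) = (3 + 8 + 6 + 7) / 4 = 24/4 = 6
  mean(Y) = (2 + 6 + 3 + 1) / 4 = 12/4 = 3

Step 2 — sample variances and covariances s[i,j] = (1/(n-1)) · Σ_k (x_{k,i} - mean_i) · (x_{k,j} - mean_j), with n-1 = 3:
  s[X,X] = ((-3)·(-3) + (2)·(2) + (0)·(0) + (1)·(1)) / 3 = 14/3 = 4.6667
  s[X,Y] = ((-3)·(-1) + (2)·(3) + (0)·(0) + (1)·(-2)) / 3 = 7/3 = 2.3333
  s[Y,Y] = ((-1)·(-1) + (3)·(3) + (0)·(0) + (-2)·(-2)) / 3 = 14/3 = 4.6667
  Sample standard deviations s_i = √(s[i,i]):
  s(X) = √(4.6667) = 2.1602
  s(Y) = √(4.6667) = 2.1602

Step 3 — r_{ij} = s_{ij} / (s_i · s_j):
  r[X,X] = 1 (diagonal).
  r[X,Y] = 2.3333 / (2.1602 · 2.1602) = 2.3333 / 4.6667 = 0.5
  r[Y,Y] = 1 (diagonal).

R is symmetric with unit diagonal. Assembling:

R = [[1, 0.5],
 [0.5, 1]]


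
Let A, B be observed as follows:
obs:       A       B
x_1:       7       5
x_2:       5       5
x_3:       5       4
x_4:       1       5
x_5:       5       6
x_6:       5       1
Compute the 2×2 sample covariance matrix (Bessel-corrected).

Step 1 — column means:
  mean(A) = (7 + 5 + 5 + 1 + 5 + 5) / 6 = 28/6 = 4.6667
  mean(B) = (5 + 5 + 4 + 5 + 6 + 1) / 6 = 26/6 = 4.3333

Step 2 — sample covariance S[i,j] = (1/(n-1)) · Σ_k (x_{k,i} - mean_i) · (x_{k,j} - mean_j), with n-1 = 5.
  S[A,A] = ((2.3333)·(2.3333) + (0.3333)·(0.3333) + (0.3333)·(0.3333) + (-3.6667)·(-3.6667) + (0.3333)·(0.3333) + (0.3333)·(0.3333)) / 5 = 19.3333/5 = 3.8667
  S[A,B] = ((2.3333)·(0.6667) + (0.3333)·(0.6667) + (0.3333)·(-0.3333) + (-3.6667)·(0.6667) + (0.3333)·(1.6667) + (0.3333)·(-3.3333)) / 5 = -1.3333/5 = -0.2667
  S[B,B] = ((0.6667)·(0.6667) + (0.6667)·(0.6667) + (-0.3333)·(-0.3333) + (0.6667)·(0.6667) + (1.6667)·(1.6667) + (-3.3333)·(-3.3333)) / 5 = 15.3333/5 = 3.0667

S is symmetric (S[j,i] = S[i,j]). Assembling:

S = [[3.8667, -0.2667],
 [-0.2667, 3.0667]]


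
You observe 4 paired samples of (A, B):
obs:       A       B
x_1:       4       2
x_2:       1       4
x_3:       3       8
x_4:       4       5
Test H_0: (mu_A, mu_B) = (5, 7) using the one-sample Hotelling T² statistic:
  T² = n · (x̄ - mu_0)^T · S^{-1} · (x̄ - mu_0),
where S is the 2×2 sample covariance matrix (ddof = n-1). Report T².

Step 1 — sample mean vector:
  mean(A) = (4 + 1 + 3 + 4) / 4 = 12/4 = 3
  mean(B) = (2 + 4 + 8 + 5) / 4 = 19/4 = 4.75
  x̄ = (3, 4.75),  deviation x̄ - mu_0 = (3, 4.75) - (5, 7) = (-2, -2.25).

Step 2 — sample covariance matrix, S[i,j] = (1/(n-1)) · Σ_k (x_{k,i} - mean_i) · (x_{k,j} - mean_j), divisor n-1 = 3:
  S[A,A] = ((1)·(1) + (-2)·(-2) + (0)·(0) + (1)·(1)) / 3 = 6/3 = 2
  S[A,B] = ((1)·(-2.75) + (-2)·(-0.75) + (0)·(3.25) + (1)·(0.25)) / 3 = -1/3 = -0.3333
  S[B,B] = ((-2.75)·(-2.75) + (-0.75)·(-0.75) + (3.25)·(3.25) + (0.25)·(0.25)) / 3 = 18.75/3 = 6.25
  S = [[2, -0.3333],
 [-0.3333, 6.25]].

Step 3 — invert S. det(S) = 2·6.25 - (-0.3333)² = 12.3889.
  S^{-1} = (1/det) · [[d, -b], [-b, a]] = [[0.5045, 0.0269],
 [0.0269, 0.1614]].

Step 4 — quadratic form (x̄ - mu_0)^T · S^{-1} · (x̄ - mu_0):
  S^{-1} · (x̄ - mu_0) = (-1.0695, -0.417),
  (x̄ - mu_0)^T · [...] = (-2)·(-1.0695) + (-2.25)·(-0.417) = 3.0774.

Step 5 — scale by n: T² = 4 · 3.0774 = 12.3094.

T² ≈ 12.3094


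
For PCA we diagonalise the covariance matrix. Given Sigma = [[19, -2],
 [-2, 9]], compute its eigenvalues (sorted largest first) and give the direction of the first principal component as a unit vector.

Step 1 — characteristic polynomial of 2×2 Sigma:
  det(Sigma - λI) = λ² - trace · λ + det = 0.
  trace = 19 + 9 = 28, det = 19·9 - (-2)² = 167.
Step 2 — discriminant:
  Δ = trace² - 4·det = 784 - 668 = 116.
Step 3 — eigenvalues:
  λ = (trace ± √Δ)/2 = (28 ± 10.7703)/2,
  λ_1 = 19.3852,  λ_2 = 8.6148.

Step 4 — unit eigenvector for λ_1: solve (Sigma - λ_1 I)v = 0. First row:
  (19 - 19.3852)·v_x + (-2)·v_y = 0, i.e. (-0.3852)·v_x + (-2)·v_y = 0,
  so v ∝ (b, λ_1 - a) = (-2, 0.3852); multiply by -1 so the first entry is positive: u = (2, -0.3852).
  ||u|| = √((2)² + (-0.3852)²) = √(4.1484) ≈ 2.0368,
  v_1 = u/||u|| ≈ (0.982, -0.1891) (||v_1|| = 1).

λ_1 = 19.3852,  λ_2 = 8.6148;  v_1 ≈ (0.982, -0.1891)


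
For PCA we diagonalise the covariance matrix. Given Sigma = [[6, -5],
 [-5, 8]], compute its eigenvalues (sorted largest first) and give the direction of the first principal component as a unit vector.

Step 1 — characteristic polynomial of 2×2 Sigma:
  det(Sigma - λI) = λ² - trace · λ + det = 0.
  trace = 6 + 8 = 14, det = 6·8 - (-5)² = 23.
Step 2 — discriminant:
  Δ = trace² - 4·det = 196 - 92 = 104.
Step 3 — eigenvalues:
  λ = (trace ± √Δ)/2 = (14 ± 10.198)/2,
  λ_1 = 12.099,  λ_2 = 1.901.

Step 4 — unit eigenvector for λ_1: solve (Sigma - λ_1 I)v = 0. First row:
  (6 - 12.099)·v_x + (-5)·v_y = 0, i.e. (-6.099)·v_x + (-5)·v_y = 0,
  so v ∝ (b, λ_1 - a) = (-5, 6.099); multiply by -1 so the first entry is positive: u = (5, -6.099).
  ||u|| = √((5)² + (-6.099)²) = √(62.198) ≈ 7.8866,
  v_1 = u/||u|| ≈ (0.634, -0.7733) (||v_1|| = 1).

λ_1 = 12.099,  λ_2 = 1.901;  v_1 ≈ (0.634, -0.7733)


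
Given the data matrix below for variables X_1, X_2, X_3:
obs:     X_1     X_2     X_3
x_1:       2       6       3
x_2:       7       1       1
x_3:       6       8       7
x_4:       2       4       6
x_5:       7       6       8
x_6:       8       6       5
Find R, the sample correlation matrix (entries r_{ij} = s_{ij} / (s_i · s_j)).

Step 1 — column means:
  mean(X_1) = (2 + 7 + 6 + 2 + 7 + 8) / 6 = 32/6 = 5.3333
  mean(X_2) = (6 + 1 + 8 + 4 + 6 + 6) / 6 = 31/6 = 5.1667
  mean(X_3) = (3 + 1 + 7 + 6 + 8 + 5) / 6 = 30/6 = 5

Step 2 — sample variances and covariances s[i,j] = (1/(n-1)) · Σ_k (x_{k,i} - mean_i) · (x_{k,j} - mean_j), with n-1 = 5:
  s[X_1,X_1] = ((-3.3333)·(-3.3333) + (1.6667)·(1.6667) + (0.6667)·(0.6667) + (-3.3333)·(-3.3333) + (1.6667)·(1.6667) + (2.6667)·(2.6667)) / 5 = 35.3333/5 = 7.0667
  s[X_1,X_2] = ((-3.3333)·(0.8333) + (1.6667)·(-4.1667) + (0.6667)·(2.8333) + (-3.3333)·(-1.1667) + (1.6667)·(0.8333) + (2.6667)·(0.8333)) / 5 = -0.3333/5 = -0.0667
  s[X_1,X_3] = ((-3.3333)·(-2) + (1.6667)·(-4) + (0.6667)·(2) + (-3.3333)·(1) + (1.6667)·(3) + (2.6667)·(0)) / 5 = 3/5 = 0.6
  s[X_2,X_2] = ((0.8333)·(0.8333) + (-4.1667)·(-4.1667) + (2.8333)·(2.8333) + (-1.1667)·(-1.1667) + (0.8333)·(0.8333) + (0.8333)·(0.8333)) / 5 = 28.8333/5 = 5.7667
  s[X_2,X_3] = ((0.8333)·(-2) + (-4.1667)·(-4) + (2.8333)·(2) + (-1.1667)·(1) + (0.8333)·(3) + (0.8333)·(0)) / 5 = 22/5 = 4.4
  s[X_3,X_3] = ((-2)·(-2) + (-4)·(-4) + (2)·(2) + (1)·(1) + (3)·(3) + (0)·(0)) / 5 = 34/5 = 6.8
  Sample standard deviations s_i = √(s[i,i]):
  s(X_1) = √(7.0667) = 2.6583
  s(X_2) = √(5.7667) = 2.4014
  s(X_3) = √(6.8) = 2.6077

Step 3 — r_{ij} = s_{ij} / (s_i · s_j):
  r[X_1,X_1] = 1 (diagonal).
  r[X_1,X_2] = -0.0667 / (2.6583 · 2.4014) = -0.0667 / 6.3837 = -0.0104
  r[X_1,X_3] = 0.6 / (2.6583 · 2.6077) = 0.6 / 6.9321 = 0.0866
  r[X_2,X_2] = 1 (diagonal).
  r[X_2,X_3] = 4.4 / (2.4014 · 2.6077) = 4.4 / 6.2621 = 0.7026
  r[X_3,X_3] = 1 (diagonal).

R is symmetric with unit diagonal. Assembling:

R = [[1, -0.0104, 0.0866],
 [-0.0104, 1, 0.7026],
 [0.0866, 0.7026, 1]]


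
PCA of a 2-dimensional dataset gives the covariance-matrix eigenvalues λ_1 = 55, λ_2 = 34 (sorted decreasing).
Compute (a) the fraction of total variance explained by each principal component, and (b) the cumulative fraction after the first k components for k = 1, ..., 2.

Step 1 — total variance = trace(Sigma) = Σ λ_i = 55 + 34 = 89.

Step 2 — fraction explained by component i = λ_i / Σ λ:
  PC1: 55/89 = 0.618
  PC2: 34/89 = 0.382

Step 3 — cumulative fraction after k components = (λ_1 + ... + λ_k) / Σ λ:
  k = 1: 55/89 = 0.618
  k = 2: (55 + 34)/89 = 89/89 = 1

Summary (fraction, with percent):

explained: PC1 0.618 (61.8%), PC2 0.382 (38.2%);  cumulative: 0.618, 1


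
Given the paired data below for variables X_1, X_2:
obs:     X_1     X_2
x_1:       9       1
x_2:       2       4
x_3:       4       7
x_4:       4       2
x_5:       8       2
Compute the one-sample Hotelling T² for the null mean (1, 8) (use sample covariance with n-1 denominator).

Step 1 — sample mean vector:
  mean(X_1) = (9 + 2 + 4 + 4 + 8) / 5 = 27/5 = 5.4
  mean(X_2) = (1 + 4 + 7 + 2 + 2) / 5 = 16/5 = 3.2
  x̄ = (5.4, 3.2),  deviation x̄ - mu_0 = (5.4, 3.2) - (1, 8) = (4.4, -4.8).

Step 2 — sample covariance matrix, S[i,j] = (1/(n-1)) · Σ_k (x_{k,i} - mean_i) · (x_{k,j} - mean_j), divisor n-1 = 4:
  S[X_1,X_1] = ((3.6)·(3.6) + (-3.4)·(-3.4) + (-1.4)·(-1.4) + (-1.4)·(-1.4) + (2.6)·(2.6)) / 4 = 35.2/4 = 8.8
  S[X_1,X_2] = ((3.6)·(-2.2) + (-3.4)·(0.8) + (-1.4)·(3.8) + (-1.4)·(-1.2) + (2.6)·(-1.2)) / 4 = -17.4/4 = -4.35
  S[X_2,X_2] = ((-2.2)·(-2.2) + (0.8)·(0.8) + (3.8)·(3.8) + (-1.2)·(-1.2) + (-1.2)·(-1.2)) / 4 = 22.8/4 = 5.7
  S = [[8.8, -4.35],
 [-4.35, 5.7]].

Step 3 — invert S. det(S) = 8.8·5.7 - (-4.35)² = 31.2375.
  S^{-1} = (1/det) · [[d, -b], [-b, a]] = [[0.1825, 0.1393],
 [0.1393, 0.2817]].

Step 4 — quadratic form (x̄ - mu_0)^T · S^{-1} · (x̄ - mu_0):
  S^{-1} · (x̄ - mu_0) = (0.1345, -0.7395),
  (x̄ - mu_0)^T · [...] = (4.4)·(0.1345) + (-4.8)·(-0.7395) = 4.1412.

Step 5 — scale by n: T² = 5 · 4.1412 = 20.7059.

T² ≈ 20.7059


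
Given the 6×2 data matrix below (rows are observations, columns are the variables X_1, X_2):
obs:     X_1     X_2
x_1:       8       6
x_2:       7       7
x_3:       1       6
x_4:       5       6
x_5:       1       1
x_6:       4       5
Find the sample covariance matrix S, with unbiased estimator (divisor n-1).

Step 1 — column means:
  mean(X_1) = (8 + 7 + 1 + 5 + 1 + 4) / 6 = 26/6 = 4.3333
  mean(X_2) = (6 + 7 + 6 + 6 + 1 + 5) / 6 = 31/6 = 5.1667

Step 2 — sample covariance S[i,j] = (1/(n-1)) · Σ_k (x_{k,i} - mean_i) · (x_{k,j} - mean_j), with n-1 = 5.
  S[X_1,X_1] = ((3.6667)·(3.6667) + (2.6667)·(2.6667) + (-3.3333)·(-3.3333) + (0.6667)·(0.6667) + (-3.3333)·(-3.3333) + (-0.3333)·(-0.3333)) / 5 = 43.3333/5 = 8.6667
  S[X_1,X_2] = ((3.6667)·(0.8333) + (2.6667)·(1.8333) + (-3.3333)·(0.8333) + (0.6667)·(0.8333) + (-3.3333)·(-4.1667) + (-0.3333)·(-0.1667)) / 5 = 19.6667/5 = 3.9333
  S[X_2,X_2] = ((0.8333)·(0.8333) + (1.8333)·(1.8333) + (0.8333)·(0.8333) + (0.8333)·(0.8333) + (-4.1667)·(-4.1667) + (-0.1667)·(-0.1667)) / 5 = 22.8333/5 = 4.5667

S is symmetric (S[j,i] = S[i,j]). Assembling:

S = [[8.6667, 3.9333],
 [3.9333, 4.5667]]


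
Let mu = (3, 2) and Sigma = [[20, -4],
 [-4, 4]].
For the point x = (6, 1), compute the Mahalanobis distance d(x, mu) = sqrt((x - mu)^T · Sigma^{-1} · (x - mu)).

Step 1 — centre the observation: (x - mu) = (3, -1).

Step 2 — invert Sigma. det(Sigma) = 20·4 - (-4)² = 64.
  Sigma^{-1} = (1/det) · [[d, -b], [-b, a]] = [[0.0625, 0.0625],
 [0.0625, 0.3125]].

Step 3 — form the quadratic (x - mu)^T · Sigma^{-1} · (x - mu):
  Sigma^{-1} · (x - mu) = (0.125, -0.125).
  (x - mu)^T · [Sigma^{-1} · (x - mu)] = (3)·(0.125) + (-1)·(-0.125) = 0.5.

Step 4 — take square root: d = √(0.5) ≈ 0.7071.

d(x, mu) = √(0.5) ≈ 0.7071


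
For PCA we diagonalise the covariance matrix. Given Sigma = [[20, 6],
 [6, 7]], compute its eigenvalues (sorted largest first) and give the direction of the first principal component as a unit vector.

Step 1 — characteristic polynomial of 2×2 Sigma:
  det(Sigma - λI) = λ² - trace · λ + det = 0.
  trace = 20 + 7 = 27, det = 20·7 - (6)² = 104.
Step 2 — discriminant:
  Δ = trace² - 4·det = 729 - 416 = 313.
Step 3 — eigenvalues:
  λ = (trace ± √Δ)/2 = (27 ± 17.6918)/2,
  λ_1 = 22.3459,  λ_2 = 4.6541.

Step 4 — unit eigenvector for λ_1: solve (Sigma - λ_1 I)v = 0. First row:
  (20 - 22.3459)·v_x + (6)·v_y = 0, i.e. (-2.3459)·v_x + (6)·v_y = 0,
  so v ∝ (b, λ_1 - a) = (6, 2.3459) = u.
  ||u|| = √((6)² + (2.3459)²) = √(41.5033) ≈ 6.4423,
  v_1 = u/||u|| ≈ (0.9313, 0.3641) (||v_1|| = 1).

λ_1 = 22.3459,  λ_2 = 4.6541;  v_1 ≈ (0.9313, 0.3641)


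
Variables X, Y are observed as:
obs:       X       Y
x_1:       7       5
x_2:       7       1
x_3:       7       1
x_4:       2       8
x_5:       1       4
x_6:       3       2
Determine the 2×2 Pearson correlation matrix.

Step 1 — column means:
  mean(X) = (7 + 7 + 7 + 2 + 1 + 3) / 6 = 27/6 = 4.5
  mean(Y) = (5 + 1 + 1 + 8 + 4 + 2) / 6 = 21/6 = 3.5

Step 2 — sample variances and covariances s[i,j] = (1/(n-1)) · Σ_k (x_{k,i} - mean_i) · (x_{k,j} - mean_j), with n-1 = 5:
  s[X,X] = ((2.5)·(2.5) + (2.5)·(2.5) + (2.5)·(2.5) + (-2.5)·(-2.5) + (-3.5)·(-3.5) + (-1.5)·(-1.5)) / 5 = 39.5/5 = 7.9
  s[X,Y] = ((2.5)·(1.5) + (2.5)·(-2.5) + (2.5)·(-2.5) + (-2.5)·(4.5) + (-3.5)·(0.5) + (-1.5)·(-1.5)) / 5 = -19.5/5 = -3.9
  s[Y,Y] = ((1.5)·(1.5) + (-2.5)·(-2.5) + (-2.5)·(-2.5) + (4.5)·(4.5) + (0.5)·(0.5) + (-1.5)·(-1.5)) / 5 = 37.5/5 = 7.5
  Sample standard deviations s_i = √(s[i,i]):
  s(X) = √(7.9) = 2.8107
  s(Y) = √(7.5) = 2.7386

Step 3 — r_{ij} = s_{ij} / (s_i · s_j):
  r[X,X] = 1 (diagonal).
  r[X,Y] = -3.9 / (2.8107 · 2.7386) = -3.9 / 7.6974 = -0.5067
  r[Y,Y] = 1 (diagonal).

R is symmetric with unit diagonal. Assembling:

R = [[1, -0.5067],
 [-0.5067, 1]]
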